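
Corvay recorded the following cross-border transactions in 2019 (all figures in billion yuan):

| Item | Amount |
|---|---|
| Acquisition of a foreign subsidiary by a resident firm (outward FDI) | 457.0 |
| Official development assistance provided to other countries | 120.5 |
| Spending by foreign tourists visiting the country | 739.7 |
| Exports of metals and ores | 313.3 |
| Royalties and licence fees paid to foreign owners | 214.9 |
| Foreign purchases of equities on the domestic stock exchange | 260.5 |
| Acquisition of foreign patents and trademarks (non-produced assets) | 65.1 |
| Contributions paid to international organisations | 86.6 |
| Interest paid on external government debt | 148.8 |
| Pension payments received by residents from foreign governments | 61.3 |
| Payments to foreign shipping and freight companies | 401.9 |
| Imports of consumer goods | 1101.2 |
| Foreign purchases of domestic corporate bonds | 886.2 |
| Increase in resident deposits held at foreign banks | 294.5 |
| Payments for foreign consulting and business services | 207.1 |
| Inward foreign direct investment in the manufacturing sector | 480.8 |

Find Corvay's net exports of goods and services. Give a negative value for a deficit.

Goods: -1101.2 + 313.3 = -787.9
Services: -214.9 - 401.9 - 207.1 + 739.7 = -84.2
Trade balance = -787.9 + (-84.2) = -872.1
(Excluded from the trade balance — financial account: acquisition of a foreign subsidiary by a resident firm (outward FDI) 457.0, foreign purchases of equities on the domestic stock exchange 260.5, foreign purchases of domestic corporate bonds 886.2, increase in resident deposits held at foreign banks 294.5, inward foreign direct investment in the manufacturing sector 480.8; secondary income: official development assistance provided to other countries 120.5, contributions paid to international organisations 86.6, pension payments received by residents from foreign governments 61.3; capital account: acquisition of foreign patents and trademarks (non-produced assets) 65.1; primary income: interest paid on external government debt 148.8.)

-872.1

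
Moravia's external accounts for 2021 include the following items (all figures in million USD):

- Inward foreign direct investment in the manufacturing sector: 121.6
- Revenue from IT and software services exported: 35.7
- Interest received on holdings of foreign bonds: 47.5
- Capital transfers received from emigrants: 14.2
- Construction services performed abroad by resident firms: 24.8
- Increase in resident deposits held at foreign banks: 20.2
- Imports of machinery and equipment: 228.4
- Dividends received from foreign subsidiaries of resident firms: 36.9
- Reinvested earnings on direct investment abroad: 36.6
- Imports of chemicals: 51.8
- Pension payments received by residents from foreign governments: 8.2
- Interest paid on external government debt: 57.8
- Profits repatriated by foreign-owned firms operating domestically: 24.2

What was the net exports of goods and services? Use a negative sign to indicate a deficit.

-219.7

Goods: -51.8 - 228.4 = -280.2
Services: 24.8 + 35.7 = 60.5
Trade balance = -280.2 + 60.5 = -219.7
(Excluded from the trade balance — financial account: inward foreign direct investment in the manufacturing sector 121.6, increase in resident deposits held at foreign banks 20.2; primary income: interest received on holdings of foreign bonds 47.5, dividends received from foreign subsidiaries of resident firms 36.9, reinvested earnings on direct investment abroad 36.6, interest paid on external government debt 57.8, profits repatriated by foreign-owned firms operating domestically 24.2; capital account: capital transfers received from emigrants 14.2; secondary income: pension payments received by residents from foreign governments 8.2.)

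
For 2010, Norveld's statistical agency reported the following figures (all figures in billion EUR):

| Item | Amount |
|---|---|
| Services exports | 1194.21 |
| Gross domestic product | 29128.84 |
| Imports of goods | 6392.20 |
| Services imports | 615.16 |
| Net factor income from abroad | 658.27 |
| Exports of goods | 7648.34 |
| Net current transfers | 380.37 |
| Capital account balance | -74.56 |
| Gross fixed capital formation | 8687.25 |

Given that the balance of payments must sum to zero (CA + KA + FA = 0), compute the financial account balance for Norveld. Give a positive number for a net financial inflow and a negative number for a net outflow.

-2799.27

Goods balance = 7648.34 - 6392.20 = 1256.14
Services balance = 1194.21 - 615.16 = 579.05
Trade balance (goods + services) = 1256.14 + 579.05 = 1835.19
Net primary income = 658.27
Net secondary income = 380.37
Current account = 1835.19 + 658.27 + 380.37 = 2873.83
Financial account = -(2873.83 + (-74.56)) = -2799.27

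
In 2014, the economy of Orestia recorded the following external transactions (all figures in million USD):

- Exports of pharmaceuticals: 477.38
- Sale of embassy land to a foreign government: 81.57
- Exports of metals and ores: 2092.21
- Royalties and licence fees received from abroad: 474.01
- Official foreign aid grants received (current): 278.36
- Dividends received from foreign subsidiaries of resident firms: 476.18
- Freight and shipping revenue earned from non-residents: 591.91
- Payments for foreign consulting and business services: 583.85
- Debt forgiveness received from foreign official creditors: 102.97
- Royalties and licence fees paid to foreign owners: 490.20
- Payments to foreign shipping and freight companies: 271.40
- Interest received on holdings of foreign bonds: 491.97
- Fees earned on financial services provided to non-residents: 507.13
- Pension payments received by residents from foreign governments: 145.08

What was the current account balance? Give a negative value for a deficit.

Goods: 477.38 + 2092.21 = 2569.59
Services: -490.20 + 591.91 + 474.01 - 271.40 + 507.13 - 583.85 = 227.60
Primary income: 476.18 + 491.97 = 968.15
Secondary income: 145.08 + 278.36 = 423.44
Current account = 2569.59 + 227.60 + 968.15 + 423.44 = 4188.78
(Excluded from the current account — capital account: sale of embassy land to a foreign government 81.57, debt forgiveness received from foreign official creditors 102.97.)

4188.78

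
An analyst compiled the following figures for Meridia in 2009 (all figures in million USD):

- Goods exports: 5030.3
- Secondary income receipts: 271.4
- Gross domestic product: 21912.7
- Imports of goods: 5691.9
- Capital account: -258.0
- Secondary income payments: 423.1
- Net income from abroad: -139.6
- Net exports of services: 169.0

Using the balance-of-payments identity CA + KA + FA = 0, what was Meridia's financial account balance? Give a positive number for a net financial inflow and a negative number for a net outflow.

1041.9

Goods balance = 5030.3 - 5691.9 = -661.6
Services balance = 169.0
Trade balance (goods + services) = -661.6 + 169.0 = -492.6
Net primary income = -139.6
Net secondary income = 271.4 - 423.1 = -151.7
Current account = -492.6 + (-139.6) + (-151.7) = -783.9
Financial account = -(-783.9 + (-258.0)) = 1041.9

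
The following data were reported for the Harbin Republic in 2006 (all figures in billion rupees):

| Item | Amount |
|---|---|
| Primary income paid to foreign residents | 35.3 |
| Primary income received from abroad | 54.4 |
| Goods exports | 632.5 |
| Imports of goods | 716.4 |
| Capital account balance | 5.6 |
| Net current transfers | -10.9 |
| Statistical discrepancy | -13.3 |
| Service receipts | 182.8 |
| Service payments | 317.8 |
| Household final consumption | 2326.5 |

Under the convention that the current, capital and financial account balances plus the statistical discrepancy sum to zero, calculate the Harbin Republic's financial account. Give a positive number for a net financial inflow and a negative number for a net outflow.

Goods balance = 632.5 - 716.4 = -83.9
Services balance = 182.8 - 317.8 = -135.0
Trade balance (goods + services) = -83.9 + (-135.0) = -218.9
Net primary income = 54.4 - 35.3 = 19.1
Net secondary income = -10.9
Current account = -218.9 + 19.1 + (-10.9) = -210.7
Financial account = -(-210.7 + 5.6 + (-13.3)) = 218.4

218.4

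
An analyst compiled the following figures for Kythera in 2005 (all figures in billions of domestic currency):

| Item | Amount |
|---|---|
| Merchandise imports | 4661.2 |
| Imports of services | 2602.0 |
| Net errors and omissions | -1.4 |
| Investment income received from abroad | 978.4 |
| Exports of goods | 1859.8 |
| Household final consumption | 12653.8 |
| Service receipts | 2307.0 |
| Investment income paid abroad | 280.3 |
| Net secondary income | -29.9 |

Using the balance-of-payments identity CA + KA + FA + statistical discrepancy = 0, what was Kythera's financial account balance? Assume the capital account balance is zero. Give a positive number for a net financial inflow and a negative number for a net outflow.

Goods balance = 1859.8 - 4661.2 = -2801.4
Services balance = 2307.0 - 2602.0 = -295.0
Trade balance (goods + services) = -2801.4 + (-295.0) = -3096.4
Net primary income = 978.4 - 280.3 = 698.1
Net secondary income = -29.9
Current account = -3096.4 + 698.1 + (-29.9) = -2428.2
Financial account = -(-2428.2 + (-1.4)) = 2429.6

2429.6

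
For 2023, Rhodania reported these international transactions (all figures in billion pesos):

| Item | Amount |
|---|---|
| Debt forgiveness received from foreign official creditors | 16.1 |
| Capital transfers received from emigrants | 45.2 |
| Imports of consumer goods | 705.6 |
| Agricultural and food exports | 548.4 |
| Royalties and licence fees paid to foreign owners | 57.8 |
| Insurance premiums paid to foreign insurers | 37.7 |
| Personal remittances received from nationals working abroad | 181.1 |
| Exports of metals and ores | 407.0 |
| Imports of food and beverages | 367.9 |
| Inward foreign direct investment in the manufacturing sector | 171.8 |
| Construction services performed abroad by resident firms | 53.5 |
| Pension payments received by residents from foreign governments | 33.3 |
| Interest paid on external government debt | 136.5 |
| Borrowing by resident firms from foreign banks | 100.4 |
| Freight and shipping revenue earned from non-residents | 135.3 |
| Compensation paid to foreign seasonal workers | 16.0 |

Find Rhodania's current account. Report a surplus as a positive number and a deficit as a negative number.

Goods: -705.6 + 407.0 + 548.4 - 367.9 = -118.1
Services: -37.7 + 53.5 + 135.3 - 57.8 = 93.3
Primary income: -16.0 - 136.5 = -152.5
Secondary income: 181.1 + 33.3 = 214.4
Current account = (-118.1) + 93.3 + (-152.5) + 214.4 = 37.1
(Excluded from the current account — capital account: debt forgiveness received from foreign official creditors 16.1, capital transfers received from emigrants 45.2; financial account: inward foreign direct investment in the manufacturing sector 171.8, borrowing by resident firms from foreign banks 100.4.)

37.1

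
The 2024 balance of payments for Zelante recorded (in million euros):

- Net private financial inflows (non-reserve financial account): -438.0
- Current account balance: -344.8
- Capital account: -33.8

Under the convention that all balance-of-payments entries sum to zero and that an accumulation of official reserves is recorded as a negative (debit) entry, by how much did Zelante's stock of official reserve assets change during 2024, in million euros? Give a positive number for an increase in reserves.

Official reserve transactions balance = -((-344.8) + (-33.8) + (-438.0)) = 816.6
An accumulation of reserves is recorded as a debit (negative entry), so the change in the stock of reserves is the negative of that balance.
Change in official reserves = -(816.6) = -816.6

-816.6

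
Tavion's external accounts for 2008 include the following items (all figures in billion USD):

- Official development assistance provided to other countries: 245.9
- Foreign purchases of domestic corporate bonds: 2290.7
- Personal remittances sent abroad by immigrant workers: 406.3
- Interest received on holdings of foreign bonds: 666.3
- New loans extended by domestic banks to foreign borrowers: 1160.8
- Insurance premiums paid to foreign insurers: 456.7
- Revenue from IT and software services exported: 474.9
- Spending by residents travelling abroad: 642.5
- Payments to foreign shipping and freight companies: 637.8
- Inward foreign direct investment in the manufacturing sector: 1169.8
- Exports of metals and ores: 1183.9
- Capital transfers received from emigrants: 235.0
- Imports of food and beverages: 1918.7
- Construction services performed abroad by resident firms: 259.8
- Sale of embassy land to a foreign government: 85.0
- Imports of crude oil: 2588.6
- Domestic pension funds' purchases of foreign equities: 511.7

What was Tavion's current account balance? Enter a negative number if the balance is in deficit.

-4311.6

Goods: 1183.9 - 2588.6 - 1918.7 = -3323.4
Services: -637.8 - 456.7 + 474.9 - 642.5 + 259.8 = -1002.3
Primary income: 666.3
Secondary income: -406.3 - 245.9 = -652.2
Current account = (-3323.4) + (-1002.3) + 666.3 + (-652.2) = -4311.6
(Excluded from the current account — financial account: foreign purchases of domestic corporate bonds 2290.7, new loans extended by domestic banks to foreign borrowers 1160.8, inward foreign direct investment in the manufacturing sector 1169.8, domestic pension funds' purchases of foreign equities 511.7; capital account: capital transfers received from emigrants 235.0, sale of embassy land to a foreign government 85.0.)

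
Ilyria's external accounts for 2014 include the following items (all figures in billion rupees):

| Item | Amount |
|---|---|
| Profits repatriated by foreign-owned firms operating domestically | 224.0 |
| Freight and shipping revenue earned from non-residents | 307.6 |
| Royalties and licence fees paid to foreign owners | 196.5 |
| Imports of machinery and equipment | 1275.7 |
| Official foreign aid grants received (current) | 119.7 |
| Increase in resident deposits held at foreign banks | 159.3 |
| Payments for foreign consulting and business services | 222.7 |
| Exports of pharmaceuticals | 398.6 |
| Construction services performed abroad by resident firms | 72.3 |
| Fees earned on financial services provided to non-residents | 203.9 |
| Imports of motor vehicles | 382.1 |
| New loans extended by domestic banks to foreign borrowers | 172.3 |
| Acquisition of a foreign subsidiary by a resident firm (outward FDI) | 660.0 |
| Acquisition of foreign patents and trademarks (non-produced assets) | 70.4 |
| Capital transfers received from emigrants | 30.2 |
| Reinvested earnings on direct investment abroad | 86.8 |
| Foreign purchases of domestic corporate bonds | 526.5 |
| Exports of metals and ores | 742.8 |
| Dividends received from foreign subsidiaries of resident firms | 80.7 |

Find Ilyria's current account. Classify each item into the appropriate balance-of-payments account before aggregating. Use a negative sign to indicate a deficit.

-288.6

Goods: -1275.7 + 398.6 + 742.8 - 382.1 = -516.4
Services: 307.6 + 72.3 - 222.7 + 203.9 - 196.5 = 164.6
Primary income: 80.7 - 224.0 + 86.8 = -56.5
Secondary income: 119.7
Current account = (-516.4) + 164.6 + (-56.5) + 119.7 = -288.6
(Excluded from the current account — financial account: increase in resident deposits held at foreign banks 159.3, new loans extended by domestic banks to foreign borrowers 172.3, acquisition of a foreign subsidiary by a resident firm (outward FDI) 660.0, foreign purchases of domestic corporate bonds 526.5; capital account: acquisition of foreign patents and trademarks (non-produced assets) 70.4, capital transfers received from emigrants 30.2.)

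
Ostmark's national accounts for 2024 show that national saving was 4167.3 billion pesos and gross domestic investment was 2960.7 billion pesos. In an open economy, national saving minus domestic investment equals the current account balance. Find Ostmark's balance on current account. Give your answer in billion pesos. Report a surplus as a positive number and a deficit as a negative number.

CA = S - I = 4167.3 - 2960.7 = 1206.6

1206.6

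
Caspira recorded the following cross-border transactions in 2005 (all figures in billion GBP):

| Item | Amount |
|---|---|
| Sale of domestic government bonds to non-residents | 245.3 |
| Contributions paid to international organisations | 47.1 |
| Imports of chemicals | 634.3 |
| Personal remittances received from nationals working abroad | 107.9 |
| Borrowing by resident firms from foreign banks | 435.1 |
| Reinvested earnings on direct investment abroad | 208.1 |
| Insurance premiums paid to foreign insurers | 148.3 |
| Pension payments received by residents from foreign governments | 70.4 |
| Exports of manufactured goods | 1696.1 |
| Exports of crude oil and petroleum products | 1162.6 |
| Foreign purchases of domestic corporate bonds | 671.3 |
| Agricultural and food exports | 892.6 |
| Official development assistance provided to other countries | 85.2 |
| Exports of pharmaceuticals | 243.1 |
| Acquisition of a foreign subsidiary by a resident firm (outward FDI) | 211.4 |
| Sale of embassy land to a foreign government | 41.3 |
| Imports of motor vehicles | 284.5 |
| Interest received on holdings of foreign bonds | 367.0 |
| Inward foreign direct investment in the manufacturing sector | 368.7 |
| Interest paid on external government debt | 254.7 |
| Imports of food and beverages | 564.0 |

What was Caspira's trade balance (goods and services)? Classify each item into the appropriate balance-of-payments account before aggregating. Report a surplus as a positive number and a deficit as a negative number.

Goods: 1162.6 - 284.5 + 892.6 + 243.1 + 1696.1 - 634.3 - 564.0 = 2511.6
Services: -148.3
Trade balance = 2511.6 + (-148.3) = 2363.3
(Excluded from the trade balance — financial account: sale of domestic government bonds to non-residents 245.3, borrowing by resident firms from foreign banks 435.1, foreign purchases of domestic corporate bonds 671.3, acquisition of a foreign subsidiary by a resident firm (outward FDI) 211.4, inward foreign direct investment in the manufacturing sector 368.7; secondary income: contributions paid to international organisations 47.1, personal remittances received from nationals working abroad 107.9, pension payments received by residents from foreign governments 70.4, official development assistance provided to other countries 85.2; primary income: reinvested earnings on direct investment abroad 208.1, interest received on holdings of foreign bonds 367.0, interest paid on external government debt 254.7; capital account: sale of embassy land to a foreign government 41.3.)

2363.3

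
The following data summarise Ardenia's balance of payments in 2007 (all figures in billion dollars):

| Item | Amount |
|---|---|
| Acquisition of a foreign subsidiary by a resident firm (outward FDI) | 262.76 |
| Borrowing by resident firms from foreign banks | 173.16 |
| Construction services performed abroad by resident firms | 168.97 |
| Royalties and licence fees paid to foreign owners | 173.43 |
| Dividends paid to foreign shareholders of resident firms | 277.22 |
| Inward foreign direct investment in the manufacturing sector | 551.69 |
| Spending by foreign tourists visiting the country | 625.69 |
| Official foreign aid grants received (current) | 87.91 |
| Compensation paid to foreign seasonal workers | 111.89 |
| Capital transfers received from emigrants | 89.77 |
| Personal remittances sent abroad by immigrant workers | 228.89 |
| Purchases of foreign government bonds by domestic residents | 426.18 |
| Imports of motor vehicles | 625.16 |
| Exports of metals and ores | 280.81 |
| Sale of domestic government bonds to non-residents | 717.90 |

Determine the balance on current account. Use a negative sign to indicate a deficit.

-253.21

Goods: -625.16 + 280.81 = -344.35
Services: 168.97 + 625.69 - 173.43 = 621.23
Primary income: -277.22 - 111.89 = -389.11
Secondary income: 87.91 - 228.89 = -140.98
Current account = (-344.35) + 621.23 + (-389.11) + (-140.98) = -253.21
(Excluded from the current account — financial account: acquisition of a foreign subsidiary by a resident firm (outward FDI) 262.76, borrowing by resident firms from foreign banks 173.16, inward foreign direct investment in the manufacturing sector 551.69, purchases of foreign government bonds by domestic residents 426.18, sale of domestic government bonds to non-residents 717.90; capital account: capital transfers received from emigrants 89.77.)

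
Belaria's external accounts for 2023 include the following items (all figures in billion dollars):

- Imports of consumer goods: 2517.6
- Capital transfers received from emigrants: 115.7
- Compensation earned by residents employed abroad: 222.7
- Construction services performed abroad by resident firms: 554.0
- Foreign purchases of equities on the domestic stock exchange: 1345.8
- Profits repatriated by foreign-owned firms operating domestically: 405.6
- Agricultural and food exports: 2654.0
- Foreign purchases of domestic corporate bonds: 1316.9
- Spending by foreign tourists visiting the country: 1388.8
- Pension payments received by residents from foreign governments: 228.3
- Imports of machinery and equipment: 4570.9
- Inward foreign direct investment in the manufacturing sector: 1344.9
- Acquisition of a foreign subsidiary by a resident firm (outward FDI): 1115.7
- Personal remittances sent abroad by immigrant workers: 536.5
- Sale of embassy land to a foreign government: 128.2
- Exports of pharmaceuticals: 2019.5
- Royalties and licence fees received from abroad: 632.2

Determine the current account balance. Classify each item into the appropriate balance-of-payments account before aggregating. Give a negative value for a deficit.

Goods: -4570.9 + 2654.0 + 2019.5 - 2517.6 = -2415.0
Services: 1388.8 + 554.0 + 632.2 = 2575.0
Primary income: 222.7 - 405.6 = -182.9
Secondary income: -536.5 + 228.3 = -308.2
Current account = (-2415.0) + 2575.0 + (-182.9) + (-308.2) = -331.1
(Excluded from the current account — capital account: capital transfers received from emigrants 115.7, sale of embassy land to a foreign government 128.2; financial account: foreign purchases of equities on the domestic stock exchange 1345.8, foreign purchases of domestic corporate bonds 1316.9, inward foreign direct investment in the manufacturing sector 1344.9, acquisition of a foreign subsidiary by a resident firm (outward FDI) 1115.7.)

-331.1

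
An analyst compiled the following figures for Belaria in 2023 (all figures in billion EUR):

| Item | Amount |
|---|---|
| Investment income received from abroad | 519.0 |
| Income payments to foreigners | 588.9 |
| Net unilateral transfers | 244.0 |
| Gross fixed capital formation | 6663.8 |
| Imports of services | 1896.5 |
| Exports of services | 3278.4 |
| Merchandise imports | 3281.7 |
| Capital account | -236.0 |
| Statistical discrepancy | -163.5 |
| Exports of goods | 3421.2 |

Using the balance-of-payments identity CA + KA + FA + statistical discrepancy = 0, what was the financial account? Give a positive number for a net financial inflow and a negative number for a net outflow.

-1296.0

Goods balance = 3421.2 - 3281.7 = 139.5
Services balance = 3278.4 - 1896.5 = 1381.9
Trade balance (goods + services) = 139.5 + 1381.9 = 1521.4
Net primary income = 519.0 - 588.9 = -69.9
Net secondary income = 244.0
Current account = 1521.4 + (-69.9) + 244.0 = 1695.5
Financial account = -(1695.5 + (-236.0) + (-163.5)) = -1296.0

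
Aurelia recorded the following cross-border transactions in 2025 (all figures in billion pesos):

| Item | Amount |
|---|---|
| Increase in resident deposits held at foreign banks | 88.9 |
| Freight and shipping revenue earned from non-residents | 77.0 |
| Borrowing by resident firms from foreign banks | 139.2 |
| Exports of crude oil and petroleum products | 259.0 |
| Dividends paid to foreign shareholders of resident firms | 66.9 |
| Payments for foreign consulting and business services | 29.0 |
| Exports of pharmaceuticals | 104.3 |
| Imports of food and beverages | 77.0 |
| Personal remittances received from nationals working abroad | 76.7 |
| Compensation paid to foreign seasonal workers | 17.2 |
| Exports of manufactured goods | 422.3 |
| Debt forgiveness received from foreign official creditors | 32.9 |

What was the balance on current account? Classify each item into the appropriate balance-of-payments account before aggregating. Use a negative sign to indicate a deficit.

Goods: 104.3 - 77.0 + 259.0 + 422.3 = 708.6
Services: -29.0 + 77.0 = 48.0
Primary income: -66.9 - 17.2 = -84.1
Secondary income: 76.7
Current account = 708.6 + 48.0 + (-84.1) + 76.7 = 749.2
(Excluded from the current account — financial account: increase in resident deposits held at foreign banks 88.9, borrowing by resident firms from foreign banks 139.2; capital account: debt forgiveness received from foreign official creditors 32.9.)

749.2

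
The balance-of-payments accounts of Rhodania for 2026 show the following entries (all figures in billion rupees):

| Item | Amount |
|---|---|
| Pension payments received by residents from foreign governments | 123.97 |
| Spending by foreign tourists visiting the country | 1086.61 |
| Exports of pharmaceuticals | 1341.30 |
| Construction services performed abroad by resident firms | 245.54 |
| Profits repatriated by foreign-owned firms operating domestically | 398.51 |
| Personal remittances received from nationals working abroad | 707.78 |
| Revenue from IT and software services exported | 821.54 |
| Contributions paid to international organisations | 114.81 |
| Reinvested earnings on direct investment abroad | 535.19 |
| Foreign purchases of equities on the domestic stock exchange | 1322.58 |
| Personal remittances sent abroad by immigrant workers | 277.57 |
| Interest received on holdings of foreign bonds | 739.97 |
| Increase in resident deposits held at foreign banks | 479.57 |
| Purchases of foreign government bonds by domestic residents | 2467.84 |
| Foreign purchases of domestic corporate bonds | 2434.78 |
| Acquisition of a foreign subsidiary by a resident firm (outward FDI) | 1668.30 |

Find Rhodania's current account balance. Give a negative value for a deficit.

Goods: 1341.30
Services: 821.54 + 245.54 + 1086.61 = 2153.69
Primary income: 739.97 - 398.51 + 535.19 = 876.65
Secondary income: -277.57 - 114.81 + 707.78 + 123.97 = 439.37
Current account = 1341.30 + 2153.69 + 876.65 + 439.37 = 4811.01
(Excluded from the current account — financial account: foreign purchases of equities on the domestic stock exchange 1322.58, increase in resident deposits held at foreign banks 479.57, purchases of foreign government bonds by domestic residents 2467.84, foreign purchases of domestic corporate bonds 2434.78, acquisition of a foreign subsidiary by a resident firm (outward FDI) 1668.30.)

4811.01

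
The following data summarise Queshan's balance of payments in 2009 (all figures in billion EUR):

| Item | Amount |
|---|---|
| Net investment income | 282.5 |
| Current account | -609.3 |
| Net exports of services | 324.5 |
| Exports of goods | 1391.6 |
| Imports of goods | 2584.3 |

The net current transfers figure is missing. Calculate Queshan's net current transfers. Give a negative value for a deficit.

Current account = goods balance + services balance + net primary income + net secondary income
Sum of the known components = -585.7
Net current transfers = CA - (known components) = -609.3 - (-585.7) = -23.6

-23.6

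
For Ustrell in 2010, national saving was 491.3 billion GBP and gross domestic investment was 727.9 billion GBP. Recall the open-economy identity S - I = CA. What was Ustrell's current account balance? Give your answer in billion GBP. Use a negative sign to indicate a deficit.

-236.6

S - I = CA (net lending to the rest of the world).
CA = S - I = 491.3 - 727.9 = -236.6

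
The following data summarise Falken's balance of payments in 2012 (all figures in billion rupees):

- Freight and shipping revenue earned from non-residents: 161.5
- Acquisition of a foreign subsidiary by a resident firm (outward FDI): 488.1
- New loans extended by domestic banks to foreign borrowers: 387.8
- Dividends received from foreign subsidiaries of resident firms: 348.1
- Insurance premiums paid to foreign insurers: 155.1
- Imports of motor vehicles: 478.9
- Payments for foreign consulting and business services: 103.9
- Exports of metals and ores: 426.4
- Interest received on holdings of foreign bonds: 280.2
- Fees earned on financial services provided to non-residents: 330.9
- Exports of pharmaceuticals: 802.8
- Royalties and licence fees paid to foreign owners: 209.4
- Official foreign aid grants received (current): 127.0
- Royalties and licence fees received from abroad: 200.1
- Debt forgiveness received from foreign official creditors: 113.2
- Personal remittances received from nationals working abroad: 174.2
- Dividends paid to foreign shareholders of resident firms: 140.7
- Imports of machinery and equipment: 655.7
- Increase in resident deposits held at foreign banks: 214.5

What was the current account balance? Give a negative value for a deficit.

Goods: -655.7 - 478.9 + 802.8 + 426.4 = 94.6
Services: -209.4 + 330.9 - 103.9 + 161.5 - 155.1 + 200.1 = 224.1
Primary income: -140.7 + 348.1 + 280.2 = 487.6
Secondary income: 174.2 + 127.0 = 301.2
Current account = 94.6 + 224.1 + 487.6 + 301.2 = 1107.5
(Excluded from the current account — financial account: acquisition of a foreign subsidiary by a resident firm (outward FDI) 488.1, new loans extended by domestic banks to foreign borrowers 387.8, increase in resident deposits held at foreign banks 214.5; capital account: debt forgiveness received from foreign official creditors 113.2.)

1107.5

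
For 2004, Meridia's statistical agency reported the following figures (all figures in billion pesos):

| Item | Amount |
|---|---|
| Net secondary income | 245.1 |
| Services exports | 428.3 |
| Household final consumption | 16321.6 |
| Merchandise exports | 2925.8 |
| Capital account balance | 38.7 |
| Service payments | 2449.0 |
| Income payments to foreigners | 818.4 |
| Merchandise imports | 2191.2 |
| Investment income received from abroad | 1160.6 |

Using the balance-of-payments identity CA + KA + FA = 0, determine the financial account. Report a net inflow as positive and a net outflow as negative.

Goods balance = 2925.8 - 2191.2 = 734.6
Services balance = 428.3 - 2449.0 = -2020.7
Trade balance (goods + services) = 734.6 + (-2020.7) = -1286.1
Net primary income = 1160.6 - 818.4 = 342.2
Net secondary income = 245.1
Current account = -1286.1 + 342.2 + 245.1 = -698.8
Financial account = -(-698.8 + 38.7) = 660.1

660.1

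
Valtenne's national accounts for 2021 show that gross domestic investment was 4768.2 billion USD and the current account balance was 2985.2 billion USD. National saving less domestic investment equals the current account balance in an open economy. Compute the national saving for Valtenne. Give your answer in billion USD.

S = I + CA = 4768.2 + 2985.2 = 7753.4

7753.4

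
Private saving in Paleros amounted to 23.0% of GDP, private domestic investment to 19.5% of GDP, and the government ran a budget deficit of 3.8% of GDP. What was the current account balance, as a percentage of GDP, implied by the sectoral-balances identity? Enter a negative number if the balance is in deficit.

-0.3

By the sectoral-balances identity, CA = (S_private - I) + (T - G).
Private balance = 23.0 - 19.5 = 3.5
Government balance (T - G) = -3.8
CA = 3.5 + (-3.8) = -0.3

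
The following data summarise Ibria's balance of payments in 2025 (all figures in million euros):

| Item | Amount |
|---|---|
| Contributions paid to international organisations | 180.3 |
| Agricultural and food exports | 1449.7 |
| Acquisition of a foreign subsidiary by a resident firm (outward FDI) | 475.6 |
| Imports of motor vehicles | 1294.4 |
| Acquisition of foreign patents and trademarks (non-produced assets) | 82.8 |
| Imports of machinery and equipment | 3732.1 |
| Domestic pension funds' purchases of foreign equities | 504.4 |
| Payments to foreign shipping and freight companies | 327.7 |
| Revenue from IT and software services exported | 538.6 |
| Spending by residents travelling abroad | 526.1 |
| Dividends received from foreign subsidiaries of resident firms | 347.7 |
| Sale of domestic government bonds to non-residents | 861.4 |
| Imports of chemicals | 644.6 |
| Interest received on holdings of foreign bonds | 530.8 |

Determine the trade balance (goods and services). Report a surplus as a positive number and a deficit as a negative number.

Goods: 1449.7 - 3732.1 - 644.6 - 1294.4 = -4221.4
Services: -526.1 + 538.6 - 327.7 = -315.2
Trade balance = -4221.4 + (-315.2) = -4536.6
(Excluded from the trade balance — secondary income: contributions paid to international organisations 180.3; financial account: acquisition of a foreign subsidiary by a resident firm (outward FDI) 475.6, domestic pension funds' purchases of foreign equities 504.4, sale of domestic government bonds to non-residents 861.4; capital account: acquisition of foreign patents and trademarks (non-produced assets) 82.8; primary income: dividends received from foreign subsidiaries of resident firms 347.7, interest received on holdings of foreign bonds 530.8.)

-4536.6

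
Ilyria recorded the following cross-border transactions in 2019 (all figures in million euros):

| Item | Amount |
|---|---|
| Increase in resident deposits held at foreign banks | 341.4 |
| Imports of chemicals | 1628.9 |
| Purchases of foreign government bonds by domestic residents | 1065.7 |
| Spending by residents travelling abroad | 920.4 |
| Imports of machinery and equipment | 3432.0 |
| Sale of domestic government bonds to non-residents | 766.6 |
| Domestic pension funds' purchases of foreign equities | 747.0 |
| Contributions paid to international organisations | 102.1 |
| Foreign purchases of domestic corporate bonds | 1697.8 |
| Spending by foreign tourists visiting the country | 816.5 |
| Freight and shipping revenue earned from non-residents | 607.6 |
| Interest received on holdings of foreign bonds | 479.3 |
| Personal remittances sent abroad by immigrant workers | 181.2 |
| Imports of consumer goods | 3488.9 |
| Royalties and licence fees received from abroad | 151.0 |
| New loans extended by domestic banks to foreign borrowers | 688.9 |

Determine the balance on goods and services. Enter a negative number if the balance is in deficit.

-7895.1

Goods: -1628.9 - 3432.0 - 3488.9 = -8549.8
Services: 607.6 - 920.4 + 816.5 + 151.0 = 654.7
Trade balance = -8549.8 + 654.7 = -7895.1
(Excluded from the trade balance — financial account: increase in resident deposits held at foreign banks 341.4, purchases of foreign government bonds by domestic residents 1065.7, sale of domestic government bonds to non-residents 766.6, domestic pension funds' purchases of foreign equities 747.0, foreign purchases of domestic corporate bonds 1697.8, new loans extended by domestic banks to foreign borrowers 688.9; secondary income: contributions paid to international organisations 102.1, personal remittances sent abroad by immigrant workers 181.2; primary income: interest received on holdings of foreign bonds 479.3.)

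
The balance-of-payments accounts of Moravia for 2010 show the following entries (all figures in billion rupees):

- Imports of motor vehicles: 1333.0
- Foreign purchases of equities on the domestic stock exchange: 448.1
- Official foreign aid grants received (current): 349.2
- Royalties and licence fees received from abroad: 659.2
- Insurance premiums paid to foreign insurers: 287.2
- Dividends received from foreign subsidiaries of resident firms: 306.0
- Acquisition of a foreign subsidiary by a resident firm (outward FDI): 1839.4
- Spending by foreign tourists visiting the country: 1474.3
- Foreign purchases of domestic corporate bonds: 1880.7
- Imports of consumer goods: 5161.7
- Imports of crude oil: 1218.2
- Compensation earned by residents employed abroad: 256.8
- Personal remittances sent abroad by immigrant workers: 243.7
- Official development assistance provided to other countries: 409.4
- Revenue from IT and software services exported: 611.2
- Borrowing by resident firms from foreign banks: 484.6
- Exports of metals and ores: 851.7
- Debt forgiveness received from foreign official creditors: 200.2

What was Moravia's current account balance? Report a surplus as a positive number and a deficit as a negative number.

-4144.8

Goods: -5161.7 + 851.7 - 1218.2 - 1333.0 = -6861.2
Services: 611.2 + 1474.3 - 287.2 + 659.2 = 2457.5
Primary income: 306.0 + 256.8 = 562.8
Secondary income: -409.4 + 349.2 - 243.7 = -303.9
Current account = (-6861.2) + 2457.5 + 562.8 + (-303.9) = -4144.8
(Excluded from the current account — financial account: foreign purchases of equities on the domestic stock exchange 448.1, acquisition of a foreign subsidiary by a resident firm (outward FDI) 1839.4, foreign purchases of domestic corporate bonds 1880.7, borrowing by resident firms from foreign banks 484.6; capital account: debt forgiveness received from foreign official creditors 200.2.)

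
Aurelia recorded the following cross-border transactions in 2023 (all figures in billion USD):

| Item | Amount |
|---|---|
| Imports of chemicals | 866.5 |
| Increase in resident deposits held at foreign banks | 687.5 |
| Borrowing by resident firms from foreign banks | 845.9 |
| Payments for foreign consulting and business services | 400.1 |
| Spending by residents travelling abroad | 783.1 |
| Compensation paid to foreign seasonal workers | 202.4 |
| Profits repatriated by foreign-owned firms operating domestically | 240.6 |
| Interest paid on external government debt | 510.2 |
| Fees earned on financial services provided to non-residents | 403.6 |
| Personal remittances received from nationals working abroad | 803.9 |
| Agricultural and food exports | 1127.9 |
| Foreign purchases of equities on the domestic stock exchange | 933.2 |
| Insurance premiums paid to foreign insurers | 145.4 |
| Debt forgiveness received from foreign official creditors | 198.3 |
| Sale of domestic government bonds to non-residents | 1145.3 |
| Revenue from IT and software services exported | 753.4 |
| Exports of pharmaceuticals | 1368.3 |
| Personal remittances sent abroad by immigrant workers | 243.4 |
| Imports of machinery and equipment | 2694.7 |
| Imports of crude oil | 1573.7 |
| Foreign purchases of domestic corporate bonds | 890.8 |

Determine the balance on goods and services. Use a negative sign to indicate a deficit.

Goods: 1368.3 - 866.5 + 1127.9 - 1573.7 - 2694.7 = -2638.7
Services: 753.4 - 783.1 + 403.6 - 145.4 - 400.1 = -171.6
Trade balance = -2638.7 + (-171.6) = -2810.3
(Excluded from the trade balance — financial account: increase in resident deposits held at foreign banks 687.5, borrowing by resident firms from foreign banks 845.9, foreign purchases of equities on the domestic stock exchange 933.2, sale of domestic government bonds to non-residents 1145.3, foreign purchases of domestic corporate bonds 890.8; primary income: compensation paid to foreign seasonal workers 202.4, profits repatriated by foreign-owned firms operating domestically 240.6, interest paid on external government debt 510.2; secondary income: personal remittances received from nationals working abroad 803.9, personal remittances sent abroad by immigrant workers 243.4; capital account: debt forgiveness received from foreign official creditors 198.3.)

-2810.3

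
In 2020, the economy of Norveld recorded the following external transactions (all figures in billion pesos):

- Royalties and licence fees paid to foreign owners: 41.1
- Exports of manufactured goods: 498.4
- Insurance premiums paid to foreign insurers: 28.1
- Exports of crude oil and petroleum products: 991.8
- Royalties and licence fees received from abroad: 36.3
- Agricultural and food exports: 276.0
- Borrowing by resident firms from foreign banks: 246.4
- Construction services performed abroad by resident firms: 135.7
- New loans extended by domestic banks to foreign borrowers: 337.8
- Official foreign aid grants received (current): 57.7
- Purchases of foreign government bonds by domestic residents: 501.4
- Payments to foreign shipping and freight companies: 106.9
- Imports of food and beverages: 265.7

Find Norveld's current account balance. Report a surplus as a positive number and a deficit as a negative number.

1554.1

Goods: 498.4 + 276.0 - 265.7 + 991.8 = 1500.5
Services: -41.1 - 106.9 + 36.3 - 28.1 + 135.7 = -4.1
Secondary income: 57.7
Current account = 1500.5 + (-4.1) + 57.7 = 1554.1
(Excluded from the current account — financial account: borrowing by resident firms from foreign banks 246.4, new loans extended by domestic banks to foreign borrowers 337.8, purchases of foreign government bonds by domestic residents 501.4.)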